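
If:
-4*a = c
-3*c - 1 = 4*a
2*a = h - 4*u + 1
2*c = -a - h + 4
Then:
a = 1/8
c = -1/2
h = 39/8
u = 45/32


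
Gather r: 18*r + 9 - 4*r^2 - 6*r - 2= -4*r^2 + 12*r + 7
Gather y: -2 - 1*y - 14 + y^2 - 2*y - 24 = y^2 - 3*y - 40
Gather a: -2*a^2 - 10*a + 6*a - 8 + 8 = -2*a^2 - 4*a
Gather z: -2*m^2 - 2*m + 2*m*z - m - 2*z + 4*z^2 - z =-2*m^2 - 3*m + 4*z^2 + z*(2*m - 3)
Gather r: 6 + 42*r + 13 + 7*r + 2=49*r + 21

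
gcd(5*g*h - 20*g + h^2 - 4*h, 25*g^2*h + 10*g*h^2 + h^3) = 5*g + h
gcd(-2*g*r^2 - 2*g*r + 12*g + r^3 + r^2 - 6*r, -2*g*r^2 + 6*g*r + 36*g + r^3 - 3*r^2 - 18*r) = -2*g*r - 6*g + r^2 + 3*r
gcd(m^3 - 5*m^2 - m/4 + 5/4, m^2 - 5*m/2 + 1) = m - 1/2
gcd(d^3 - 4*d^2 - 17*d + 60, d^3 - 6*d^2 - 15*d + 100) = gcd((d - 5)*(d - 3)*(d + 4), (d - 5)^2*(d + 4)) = d^2 - d - 20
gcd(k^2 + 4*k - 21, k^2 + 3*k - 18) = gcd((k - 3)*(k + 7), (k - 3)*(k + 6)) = k - 3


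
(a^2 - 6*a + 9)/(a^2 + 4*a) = (a^2 - 6*a + 9)/(a*(a + 4))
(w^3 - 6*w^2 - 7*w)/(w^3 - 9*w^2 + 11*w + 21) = w/(w - 3)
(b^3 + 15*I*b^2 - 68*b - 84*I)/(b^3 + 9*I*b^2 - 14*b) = (b + 6*I)/b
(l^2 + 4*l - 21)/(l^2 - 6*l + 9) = (l + 7)/(l - 3)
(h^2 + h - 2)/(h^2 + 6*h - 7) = (h + 2)/(h + 7)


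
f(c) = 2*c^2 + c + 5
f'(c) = 4*c + 1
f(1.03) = 8.15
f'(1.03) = 5.12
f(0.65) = 6.50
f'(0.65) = 3.60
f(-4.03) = 33.45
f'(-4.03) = -15.12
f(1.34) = 9.93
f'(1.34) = 6.36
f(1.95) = 14.56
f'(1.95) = 8.80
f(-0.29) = 4.88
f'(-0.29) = -0.16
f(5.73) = 76.40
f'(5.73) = 23.92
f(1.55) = 11.36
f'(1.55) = 7.20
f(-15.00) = 440.00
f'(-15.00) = -59.00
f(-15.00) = 440.00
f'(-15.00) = -59.00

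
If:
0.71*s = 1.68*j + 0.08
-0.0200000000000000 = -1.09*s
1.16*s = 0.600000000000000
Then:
No Solution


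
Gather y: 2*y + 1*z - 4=2*y + z - 4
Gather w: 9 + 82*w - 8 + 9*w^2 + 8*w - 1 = 9*w^2 + 90*w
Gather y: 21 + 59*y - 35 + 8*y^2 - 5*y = 8*y^2 + 54*y - 14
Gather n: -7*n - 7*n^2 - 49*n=-7*n^2 - 56*n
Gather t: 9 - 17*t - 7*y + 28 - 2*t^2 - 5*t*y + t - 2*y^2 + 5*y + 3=-2*t^2 + t*(-5*y - 16) - 2*y^2 - 2*y + 40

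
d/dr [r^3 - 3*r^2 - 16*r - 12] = 3*r^2 - 6*r - 16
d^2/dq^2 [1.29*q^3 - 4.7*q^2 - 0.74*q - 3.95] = 7.74*q - 9.4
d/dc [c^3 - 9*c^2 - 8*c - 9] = 3*c^2 - 18*c - 8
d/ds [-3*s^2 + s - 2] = 1 - 6*s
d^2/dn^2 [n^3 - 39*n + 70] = 6*n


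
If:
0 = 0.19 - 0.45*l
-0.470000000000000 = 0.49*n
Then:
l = 0.42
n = -0.96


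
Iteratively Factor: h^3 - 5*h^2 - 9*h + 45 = (h - 3)*(h^2 - 2*h - 15) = (h - 3)*(h + 3)*(h - 5)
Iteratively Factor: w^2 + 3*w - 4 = (w + 4)*(w - 1)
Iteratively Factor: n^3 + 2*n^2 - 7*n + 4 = (n + 4)*(n^2 - 2*n + 1) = (n - 1)*(n + 4)*(n - 1)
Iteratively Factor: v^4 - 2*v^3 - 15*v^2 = (v + 3)*(v^3 - 5*v^2) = v*(v + 3)*(v^2 - 5*v) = v*(v - 5)*(v + 3)*(v)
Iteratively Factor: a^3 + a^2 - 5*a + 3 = (a + 3)*(a^2 - 2*a + 1) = (a - 1)*(a + 3)*(a - 1)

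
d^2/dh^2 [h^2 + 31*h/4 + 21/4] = 2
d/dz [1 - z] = -1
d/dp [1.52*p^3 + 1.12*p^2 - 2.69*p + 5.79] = 4.56*p^2 + 2.24*p - 2.69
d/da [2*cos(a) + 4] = -2*sin(a)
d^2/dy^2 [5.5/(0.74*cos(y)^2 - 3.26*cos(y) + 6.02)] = (-12.0472*(1 - cos(y)^2)^2 + 39.8046*cos(y)^3 + 33.5302*cos(y)^2 - 187.5478*cos(y) + 79.948)/(0.74*cos(y)^2 - 3.26*cos(y) + 6.02)^3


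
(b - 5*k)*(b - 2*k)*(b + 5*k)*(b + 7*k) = b^4 + 5*b^3*k - 39*b^2*k^2 - 125*b*k^3 + 350*k^4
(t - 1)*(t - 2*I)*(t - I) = t^3 - t^2 - 3*I*t^2 - 2*t + 3*I*t + 2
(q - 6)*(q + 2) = q^2 - 4*q - 12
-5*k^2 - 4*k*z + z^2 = (-5*k + z)*(k + z)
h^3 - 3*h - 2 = (h - 2)*(h + 1)^2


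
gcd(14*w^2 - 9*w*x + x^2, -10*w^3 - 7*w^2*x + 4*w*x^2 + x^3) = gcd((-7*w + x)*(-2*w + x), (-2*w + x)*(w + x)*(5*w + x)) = -2*w + x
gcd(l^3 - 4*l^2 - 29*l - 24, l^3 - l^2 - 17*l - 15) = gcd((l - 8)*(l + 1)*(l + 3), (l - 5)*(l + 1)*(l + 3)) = l^2 + 4*l + 3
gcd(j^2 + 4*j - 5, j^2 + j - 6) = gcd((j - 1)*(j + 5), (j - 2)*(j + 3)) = 1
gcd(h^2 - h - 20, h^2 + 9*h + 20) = h + 4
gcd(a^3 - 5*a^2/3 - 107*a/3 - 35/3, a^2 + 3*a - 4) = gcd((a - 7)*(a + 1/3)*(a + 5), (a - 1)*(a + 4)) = 1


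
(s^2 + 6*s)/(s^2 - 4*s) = (s + 6)/(s - 4)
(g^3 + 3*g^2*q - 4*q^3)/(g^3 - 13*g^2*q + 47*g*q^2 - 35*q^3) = (g^2 + 4*g*q + 4*q^2)/(g^2 - 12*g*q + 35*q^2)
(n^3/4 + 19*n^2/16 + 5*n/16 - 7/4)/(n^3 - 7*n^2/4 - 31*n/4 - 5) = (-4*n^3 - 19*n^2 - 5*n + 28)/(4*(-4*n^3 + 7*n^2 + 31*n + 20))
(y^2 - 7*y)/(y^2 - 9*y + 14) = y/(y - 2)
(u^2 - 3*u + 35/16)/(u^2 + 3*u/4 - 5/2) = (u - 7/4)/(u + 2)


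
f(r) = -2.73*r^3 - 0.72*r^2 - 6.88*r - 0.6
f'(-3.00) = -76.27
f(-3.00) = 87.27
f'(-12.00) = -1168.96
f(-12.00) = 4695.72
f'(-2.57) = -57.27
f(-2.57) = 58.67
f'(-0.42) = -7.72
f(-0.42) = 2.36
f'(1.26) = -21.70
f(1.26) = -15.87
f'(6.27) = -337.88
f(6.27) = -744.97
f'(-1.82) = -31.39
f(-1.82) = 25.99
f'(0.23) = -7.64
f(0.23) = -2.25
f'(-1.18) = -16.58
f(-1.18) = 11.00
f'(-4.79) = -187.89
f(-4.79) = 315.87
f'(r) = -8.19*r^2 - 1.44*r - 6.88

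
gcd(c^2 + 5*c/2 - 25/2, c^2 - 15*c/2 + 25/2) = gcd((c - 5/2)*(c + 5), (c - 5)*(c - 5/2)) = c - 5/2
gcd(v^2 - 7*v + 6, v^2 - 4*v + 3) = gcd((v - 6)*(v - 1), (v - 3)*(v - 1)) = v - 1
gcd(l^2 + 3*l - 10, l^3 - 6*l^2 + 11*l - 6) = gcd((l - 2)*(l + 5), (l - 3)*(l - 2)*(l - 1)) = l - 2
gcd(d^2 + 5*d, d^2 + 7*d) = d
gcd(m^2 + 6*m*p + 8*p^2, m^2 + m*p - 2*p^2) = m + 2*p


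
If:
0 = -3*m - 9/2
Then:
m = -3/2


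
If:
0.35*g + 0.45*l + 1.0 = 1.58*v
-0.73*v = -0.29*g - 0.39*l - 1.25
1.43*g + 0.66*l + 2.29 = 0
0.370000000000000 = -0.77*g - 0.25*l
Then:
No Solution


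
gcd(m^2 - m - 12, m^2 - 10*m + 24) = m - 4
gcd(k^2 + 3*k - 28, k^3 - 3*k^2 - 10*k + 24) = k - 4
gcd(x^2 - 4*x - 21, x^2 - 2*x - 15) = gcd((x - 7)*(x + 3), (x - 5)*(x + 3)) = x + 3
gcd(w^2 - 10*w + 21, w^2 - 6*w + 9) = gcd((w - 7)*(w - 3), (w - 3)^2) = w - 3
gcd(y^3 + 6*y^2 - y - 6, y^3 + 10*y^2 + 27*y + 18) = y^2 + 7*y + 6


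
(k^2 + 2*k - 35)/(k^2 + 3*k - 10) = (k^2 + 2*k - 35)/(k^2 + 3*k - 10)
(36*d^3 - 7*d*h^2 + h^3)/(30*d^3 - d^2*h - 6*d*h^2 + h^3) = (6*d - h)/(5*d - h)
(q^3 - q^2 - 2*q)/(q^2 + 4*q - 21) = q*(q^2 - q - 2)/(q^2 + 4*q - 21)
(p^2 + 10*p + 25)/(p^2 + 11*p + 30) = (p + 5)/(p + 6)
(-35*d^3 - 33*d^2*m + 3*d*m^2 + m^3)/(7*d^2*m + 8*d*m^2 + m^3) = (-5*d + m)/m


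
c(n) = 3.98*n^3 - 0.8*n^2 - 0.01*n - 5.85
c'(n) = 11.94*n^2 - 1.6*n - 0.01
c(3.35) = 134.77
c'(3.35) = 128.63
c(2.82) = 77.01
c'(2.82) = 90.43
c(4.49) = 338.24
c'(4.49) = 233.52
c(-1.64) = -25.54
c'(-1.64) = 34.73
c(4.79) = 413.16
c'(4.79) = 266.28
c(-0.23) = -5.94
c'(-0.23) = 0.99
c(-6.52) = -1142.92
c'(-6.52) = 518.00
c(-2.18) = -50.86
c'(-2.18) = 60.22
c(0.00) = -5.85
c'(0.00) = -0.01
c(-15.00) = -13618.20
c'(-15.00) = 2710.49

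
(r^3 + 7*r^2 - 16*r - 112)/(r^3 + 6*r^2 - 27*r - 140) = (r - 4)/(r - 5)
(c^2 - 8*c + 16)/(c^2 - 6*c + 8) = (c - 4)/(c - 2)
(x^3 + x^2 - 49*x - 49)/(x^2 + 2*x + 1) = (x^2 - 49)/(x + 1)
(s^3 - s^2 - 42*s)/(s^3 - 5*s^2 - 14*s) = (s + 6)/(s + 2)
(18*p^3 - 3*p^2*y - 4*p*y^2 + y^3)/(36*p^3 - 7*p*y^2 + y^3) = (-3*p + y)/(-6*p + y)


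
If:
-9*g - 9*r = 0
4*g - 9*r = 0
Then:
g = 0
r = 0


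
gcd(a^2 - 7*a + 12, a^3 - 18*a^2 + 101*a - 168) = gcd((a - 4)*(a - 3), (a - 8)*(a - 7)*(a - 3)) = a - 3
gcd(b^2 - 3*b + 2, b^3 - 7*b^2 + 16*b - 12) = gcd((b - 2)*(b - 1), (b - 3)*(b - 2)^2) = b - 2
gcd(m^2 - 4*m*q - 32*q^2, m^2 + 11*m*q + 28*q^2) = m + 4*q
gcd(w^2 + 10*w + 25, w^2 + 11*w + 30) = w + 5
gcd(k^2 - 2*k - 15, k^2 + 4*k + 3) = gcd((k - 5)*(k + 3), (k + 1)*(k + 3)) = k + 3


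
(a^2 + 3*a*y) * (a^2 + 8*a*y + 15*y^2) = a^4 + 11*a^3*y + 39*a^2*y^2 + 45*a*y^3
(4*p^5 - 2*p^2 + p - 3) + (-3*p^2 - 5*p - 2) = 4*p^5 - 5*p^2 - 4*p - 5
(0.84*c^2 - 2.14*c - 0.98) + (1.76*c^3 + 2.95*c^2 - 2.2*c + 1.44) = 1.76*c^3 + 3.79*c^2 - 4.34*c + 0.46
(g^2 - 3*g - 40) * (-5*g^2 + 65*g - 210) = -5*g^4 + 80*g^3 - 205*g^2 - 1970*g + 8400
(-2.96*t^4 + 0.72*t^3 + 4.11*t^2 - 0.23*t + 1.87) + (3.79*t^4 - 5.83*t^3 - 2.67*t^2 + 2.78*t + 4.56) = 0.83*t^4 - 5.11*t^3 + 1.44*t^2 + 2.55*t + 6.43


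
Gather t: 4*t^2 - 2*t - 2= 4*t^2 - 2*t - 2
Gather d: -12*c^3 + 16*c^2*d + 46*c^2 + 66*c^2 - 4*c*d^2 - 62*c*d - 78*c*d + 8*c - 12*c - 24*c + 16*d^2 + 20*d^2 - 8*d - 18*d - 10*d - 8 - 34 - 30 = -12*c^3 + 112*c^2 - 28*c + d^2*(36 - 4*c) + d*(16*c^2 - 140*c - 36) - 72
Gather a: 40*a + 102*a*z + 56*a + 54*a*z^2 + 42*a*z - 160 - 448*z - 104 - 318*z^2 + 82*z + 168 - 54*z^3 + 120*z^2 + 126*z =a*(54*z^2 + 144*z + 96) - 54*z^3 - 198*z^2 - 240*z - 96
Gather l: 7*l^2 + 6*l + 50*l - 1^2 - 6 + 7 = 7*l^2 + 56*l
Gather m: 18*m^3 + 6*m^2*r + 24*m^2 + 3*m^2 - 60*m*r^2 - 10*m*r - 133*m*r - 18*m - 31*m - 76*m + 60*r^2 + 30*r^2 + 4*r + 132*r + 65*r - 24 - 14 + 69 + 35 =18*m^3 + m^2*(6*r + 27) + m*(-60*r^2 - 143*r - 125) + 90*r^2 + 201*r + 66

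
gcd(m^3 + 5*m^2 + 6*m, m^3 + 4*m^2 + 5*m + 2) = m + 2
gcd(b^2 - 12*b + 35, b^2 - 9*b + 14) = b - 7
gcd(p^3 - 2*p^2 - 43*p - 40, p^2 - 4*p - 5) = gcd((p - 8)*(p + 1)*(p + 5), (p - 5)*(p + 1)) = p + 1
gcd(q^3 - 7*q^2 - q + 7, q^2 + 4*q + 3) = q + 1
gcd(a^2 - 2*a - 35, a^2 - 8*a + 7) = a - 7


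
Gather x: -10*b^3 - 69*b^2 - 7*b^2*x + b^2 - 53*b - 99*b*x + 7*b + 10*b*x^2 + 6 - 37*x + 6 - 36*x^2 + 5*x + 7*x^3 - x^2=-10*b^3 - 68*b^2 - 46*b + 7*x^3 + x^2*(10*b - 37) + x*(-7*b^2 - 99*b - 32) + 12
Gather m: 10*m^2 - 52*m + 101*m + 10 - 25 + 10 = 10*m^2 + 49*m - 5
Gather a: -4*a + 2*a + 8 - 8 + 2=2 - 2*a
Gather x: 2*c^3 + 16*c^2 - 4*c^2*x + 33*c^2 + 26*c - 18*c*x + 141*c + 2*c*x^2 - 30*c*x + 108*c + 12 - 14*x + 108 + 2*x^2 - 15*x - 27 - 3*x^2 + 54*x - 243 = 2*c^3 + 49*c^2 + 275*c + x^2*(2*c - 1) + x*(-4*c^2 - 48*c + 25) - 150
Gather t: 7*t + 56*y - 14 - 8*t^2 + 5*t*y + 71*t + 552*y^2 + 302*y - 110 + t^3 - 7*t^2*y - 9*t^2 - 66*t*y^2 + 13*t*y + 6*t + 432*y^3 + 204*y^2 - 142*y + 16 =t^3 + t^2*(-7*y - 17) + t*(-66*y^2 + 18*y + 84) + 432*y^3 + 756*y^2 + 216*y - 108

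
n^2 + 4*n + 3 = (n + 1)*(n + 3)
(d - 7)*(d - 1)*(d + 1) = d^3 - 7*d^2 - d + 7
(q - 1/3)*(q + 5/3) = q^2 + 4*q/3 - 5/9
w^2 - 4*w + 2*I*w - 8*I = (w - 4)*(w + 2*I)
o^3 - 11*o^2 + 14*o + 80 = (o - 8)*(o - 5)*(o + 2)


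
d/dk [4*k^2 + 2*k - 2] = 8*k + 2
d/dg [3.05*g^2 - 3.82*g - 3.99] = 6.1*g - 3.82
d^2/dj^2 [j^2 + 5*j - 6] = 2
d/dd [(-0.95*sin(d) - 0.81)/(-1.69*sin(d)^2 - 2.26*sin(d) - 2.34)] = (-1.6055*sin(d)^2 - 2.7378*sin(d) + 0.3924)*cos(d)/(2.8561*sin(d)^4 + 7.6388*sin(d)^3 + 13.0168*sin(d)^2 + 10.5768*sin(d) + 5.4756)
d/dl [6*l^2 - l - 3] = 12*l - 1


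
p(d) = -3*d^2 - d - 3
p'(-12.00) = 71.00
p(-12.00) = -423.00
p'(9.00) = -55.00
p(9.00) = -255.00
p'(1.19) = -8.14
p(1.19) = -8.44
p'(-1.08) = 5.48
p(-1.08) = -5.42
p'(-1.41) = 7.46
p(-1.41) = -7.55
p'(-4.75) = 27.50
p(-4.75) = -65.94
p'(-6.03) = 35.18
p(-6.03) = -106.05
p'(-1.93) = 10.58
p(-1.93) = -12.24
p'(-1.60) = 8.60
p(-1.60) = -9.08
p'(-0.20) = 0.20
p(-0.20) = -2.92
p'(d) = -6*d - 1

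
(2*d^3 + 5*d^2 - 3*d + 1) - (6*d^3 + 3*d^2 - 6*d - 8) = -4*d^3 + 2*d^2 + 3*d + 9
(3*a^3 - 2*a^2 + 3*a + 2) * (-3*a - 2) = -9*a^4 - 5*a^2 - 12*a - 4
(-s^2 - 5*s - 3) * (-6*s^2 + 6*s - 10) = 6*s^4 + 24*s^3 - 2*s^2 + 32*s + 30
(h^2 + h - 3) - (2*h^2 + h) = -h^2 - 3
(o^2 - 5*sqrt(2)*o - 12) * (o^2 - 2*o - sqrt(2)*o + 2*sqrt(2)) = o^4 - 6*sqrt(2)*o^3 - 2*o^3 - 2*o^2 + 12*sqrt(2)*o^2 + 4*o + 12*sqrt(2)*o - 24*sqrt(2)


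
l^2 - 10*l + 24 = (l - 6)*(l - 4)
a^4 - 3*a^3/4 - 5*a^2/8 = a^2*(a - 5/4)*(a + 1/2)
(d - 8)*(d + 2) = d^2 - 6*d - 16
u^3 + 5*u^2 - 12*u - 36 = (u - 3)*(u + 2)*(u + 6)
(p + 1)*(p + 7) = p^2 + 8*p + 7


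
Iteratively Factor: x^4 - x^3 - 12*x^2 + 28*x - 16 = (x + 4)*(x^3 - 5*x^2 + 8*x - 4) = (x - 2)*(x + 4)*(x^2 - 3*x + 2) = (x - 2)^2*(x + 4)*(x - 1)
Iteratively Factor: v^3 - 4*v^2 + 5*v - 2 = (v - 1)*(v^2 - 3*v + 2) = (v - 2)*(v - 1)*(v - 1)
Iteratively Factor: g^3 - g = (g)*(g^2 - 1) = g*(g + 1)*(g - 1)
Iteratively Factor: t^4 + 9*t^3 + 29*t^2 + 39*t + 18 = (t + 1)*(t^3 + 8*t^2 + 21*t + 18) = (t + 1)*(t + 3)*(t^2 + 5*t + 6) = (t + 1)*(t + 2)*(t + 3)*(t + 3)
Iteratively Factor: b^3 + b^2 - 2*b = (b - 1)*(b^2 + 2*b) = b*(b - 1)*(b + 2)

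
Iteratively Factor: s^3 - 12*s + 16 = (s - 2)*(s^2 + 2*s - 8) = (s - 2)*(s + 4)*(s - 2)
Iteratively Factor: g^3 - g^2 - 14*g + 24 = (g - 3)*(g^2 + 2*g - 8) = (g - 3)*(g + 4)*(g - 2)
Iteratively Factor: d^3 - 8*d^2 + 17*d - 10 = (d - 5)*(d^2 - 3*d + 2) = (d - 5)*(d - 2)*(d - 1)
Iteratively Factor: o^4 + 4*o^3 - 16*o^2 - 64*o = (o)*(o^3 + 4*o^2 - 16*o - 64) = o*(o - 4)*(o^2 + 8*o + 16) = o*(o - 4)*(o + 4)*(o + 4)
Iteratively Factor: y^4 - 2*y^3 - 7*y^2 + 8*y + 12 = (y - 2)*(y^3 - 7*y - 6) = (y - 2)*(y + 1)*(y^2 - y - 6) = (y - 2)*(y + 1)*(y + 2)*(y - 3)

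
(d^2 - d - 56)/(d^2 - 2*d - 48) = (d + 7)/(d + 6)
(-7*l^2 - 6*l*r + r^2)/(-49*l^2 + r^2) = (l + r)/(7*l + r)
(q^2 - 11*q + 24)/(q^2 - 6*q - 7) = (-q^2 + 11*q - 24)/(-q^2 + 6*q + 7)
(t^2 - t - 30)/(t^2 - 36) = (t + 5)/(t + 6)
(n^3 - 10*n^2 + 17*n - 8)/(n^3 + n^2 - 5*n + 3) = (n - 8)/(n + 3)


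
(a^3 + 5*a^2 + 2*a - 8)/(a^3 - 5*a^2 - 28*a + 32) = (a + 2)/(a - 8)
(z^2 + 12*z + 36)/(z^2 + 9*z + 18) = (z + 6)/(z + 3)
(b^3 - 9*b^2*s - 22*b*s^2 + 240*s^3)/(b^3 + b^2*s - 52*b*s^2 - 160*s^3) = (b - 6*s)/(b + 4*s)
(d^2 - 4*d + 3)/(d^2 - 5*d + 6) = (d - 1)/(d - 2)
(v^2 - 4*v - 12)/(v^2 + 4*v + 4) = (v - 6)/(v + 2)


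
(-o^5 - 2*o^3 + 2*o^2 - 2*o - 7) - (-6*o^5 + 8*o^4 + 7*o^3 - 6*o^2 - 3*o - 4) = 5*o^5 - 8*o^4 - 9*o^3 + 8*o^2 + o - 3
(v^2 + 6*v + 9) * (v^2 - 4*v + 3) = v^4 + 2*v^3 - 12*v^2 - 18*v + 27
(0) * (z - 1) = 0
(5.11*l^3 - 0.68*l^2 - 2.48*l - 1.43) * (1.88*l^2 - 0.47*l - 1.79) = 9.6068*l^5 - 3.6801*l^4 - 13.4897*l^3 - 0.3056*l^2 + 5.1113*l + 2.5597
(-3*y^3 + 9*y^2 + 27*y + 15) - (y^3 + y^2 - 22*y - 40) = -4*y^3 + 8*y^2 + 49*y + 55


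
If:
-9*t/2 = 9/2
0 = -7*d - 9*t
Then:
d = 9/7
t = -1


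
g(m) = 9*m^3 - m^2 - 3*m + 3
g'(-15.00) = 6102.00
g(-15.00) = -30552.00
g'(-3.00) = 246.00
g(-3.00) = -240.00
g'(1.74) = 75.27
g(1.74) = 42.16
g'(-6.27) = 1070.99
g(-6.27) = -2235.93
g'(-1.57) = 66.69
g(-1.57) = -29.58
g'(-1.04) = 28.28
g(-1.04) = -5.09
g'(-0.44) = 3.11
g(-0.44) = 3.36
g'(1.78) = 78.99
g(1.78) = 45.25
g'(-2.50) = 170.75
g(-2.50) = -136.38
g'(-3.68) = 370.00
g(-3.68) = -448.03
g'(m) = 27*m^2 - 2*m - 3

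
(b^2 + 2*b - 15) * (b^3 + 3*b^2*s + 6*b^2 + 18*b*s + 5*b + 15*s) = b^5 + 3*b^4*s + 8*b^4 + 24*b^3*s + 2*b^3 + 6*b^2*s - 80*b^2 - 240*b*s - 75*b - 225*s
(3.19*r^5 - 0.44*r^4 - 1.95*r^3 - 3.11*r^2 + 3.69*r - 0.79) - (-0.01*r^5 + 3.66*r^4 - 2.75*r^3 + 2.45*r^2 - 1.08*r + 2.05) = 3.2*r^5 - 4.1*r^4 + 0.8*r^3 - 5.56*r^2 + 4.77*r - 2.84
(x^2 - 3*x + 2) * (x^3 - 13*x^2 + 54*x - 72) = x^5 - 16*x^4 + 95*x^3 - 260*x^2 + 324*x - 144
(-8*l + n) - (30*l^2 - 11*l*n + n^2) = -30*l^2 + 11*l*n - 8*l - n^2 + n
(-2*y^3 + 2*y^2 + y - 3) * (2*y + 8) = -4*y^4 - 12*y^3 + 18*y^2 + 2*y - 24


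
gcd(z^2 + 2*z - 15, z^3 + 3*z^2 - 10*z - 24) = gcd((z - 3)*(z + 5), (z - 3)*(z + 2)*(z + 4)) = z - 3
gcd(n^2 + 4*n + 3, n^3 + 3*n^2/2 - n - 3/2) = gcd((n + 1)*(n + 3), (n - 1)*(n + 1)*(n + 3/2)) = n + 1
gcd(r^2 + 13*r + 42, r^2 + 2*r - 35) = r + 7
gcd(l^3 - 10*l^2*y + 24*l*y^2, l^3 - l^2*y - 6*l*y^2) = l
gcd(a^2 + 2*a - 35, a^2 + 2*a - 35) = a^2 + 2*a - 35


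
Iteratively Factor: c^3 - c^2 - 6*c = (c + 2)*(c^2 - 3*c) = (c - 3)*(c + 2)*(c)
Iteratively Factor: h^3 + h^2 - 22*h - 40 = (h + 4)*(h^2 - 3*h - 10) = (h - 5)*(h + 4)*(h + 2)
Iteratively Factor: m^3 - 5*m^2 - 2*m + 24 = (m + 2)*(m^2 - 7*m + 12) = (m - 3)*(m + 2)*(m - 4)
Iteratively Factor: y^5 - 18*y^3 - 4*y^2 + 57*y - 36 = (y + 3)*(y^4 - 3*y^3 - 9*y^2 + 23*y - 12) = (y - 1)*(y + 3)*(y^3 - 2*y^2 - 11*y + 12) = (y - 1)^2*(y + 3)*(y^2 - y - 12) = (y - 4)*(y - 1)^2*(y + 3)*(y + 3)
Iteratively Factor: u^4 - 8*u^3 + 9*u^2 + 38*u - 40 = (u - 5)*(u^3 - 3*u^2 - 6*u + 8) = (u - 5)*(u + 2)*(u^2 - 5*u + 4) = (u - 5)*(u - 1)*(u + 2)*(u - 4)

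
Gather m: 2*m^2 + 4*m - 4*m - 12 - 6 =2*m^2 - 18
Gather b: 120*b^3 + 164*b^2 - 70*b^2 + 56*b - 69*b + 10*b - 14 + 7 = 120*b^3 + 94*b^2 - 3*b - 7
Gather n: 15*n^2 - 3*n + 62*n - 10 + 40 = 15*n^2 + 59*n + 30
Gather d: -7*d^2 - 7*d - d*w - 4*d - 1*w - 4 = -7*d^2 + d*(-w - 11) - w - 4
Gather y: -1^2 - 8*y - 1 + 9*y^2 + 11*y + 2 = 9*y^2 + 3*y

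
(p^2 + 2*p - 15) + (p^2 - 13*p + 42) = 2*p^2 - 11*p + 27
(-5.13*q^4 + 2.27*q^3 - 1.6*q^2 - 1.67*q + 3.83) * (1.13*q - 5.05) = -5.7969*q^5 + 28.4716*q^4 - 13.2715*q^3 + 6.1929*q^2 + 12.7614*q - 19.3415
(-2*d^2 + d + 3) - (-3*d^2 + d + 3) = d^2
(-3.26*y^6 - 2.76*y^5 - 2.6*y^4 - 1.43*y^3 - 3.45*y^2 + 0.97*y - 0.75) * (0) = 0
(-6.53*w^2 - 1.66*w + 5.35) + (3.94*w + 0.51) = -6.53*w^2 + 2.28*w + 5.86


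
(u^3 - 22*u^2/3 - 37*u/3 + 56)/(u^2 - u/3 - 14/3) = (u^2 - 5*u - 24)/(u + 2)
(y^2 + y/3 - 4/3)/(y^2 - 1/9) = 3*(3*y^2 + y - 4)/(9*y^2 - 1)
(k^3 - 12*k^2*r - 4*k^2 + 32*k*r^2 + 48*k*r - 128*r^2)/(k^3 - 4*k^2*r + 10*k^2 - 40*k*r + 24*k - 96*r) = (k^2 - 8*k*r - 4*k + 32*r)/(k^2 + 10*k + 24)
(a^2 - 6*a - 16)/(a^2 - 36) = (a^2 - 6*a - 16)/(a^2 - 36)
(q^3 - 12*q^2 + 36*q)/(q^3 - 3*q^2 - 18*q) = (q - 6)/(q + 3)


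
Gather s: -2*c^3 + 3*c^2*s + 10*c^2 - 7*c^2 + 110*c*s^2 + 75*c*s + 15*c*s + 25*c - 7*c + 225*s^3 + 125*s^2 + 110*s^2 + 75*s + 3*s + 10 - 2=-2*c^3 + 3*c^2 + 18*c + 225*s^3 + s^2*(110*c + 235) + s*(3*c^2 + 90*c + 78) + 8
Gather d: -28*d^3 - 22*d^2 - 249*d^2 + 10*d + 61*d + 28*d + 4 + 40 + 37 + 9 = -28*d^3 - 271*d^2 + 99*d + 90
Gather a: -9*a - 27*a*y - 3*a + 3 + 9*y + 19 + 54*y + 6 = a*(-27*y - 12) + 63*y + 28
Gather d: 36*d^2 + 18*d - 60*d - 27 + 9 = 36*d^2 - 42*d - 18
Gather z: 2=2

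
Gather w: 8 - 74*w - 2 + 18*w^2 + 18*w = 18*w^2 - 56*w + 6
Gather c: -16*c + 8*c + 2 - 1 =1 - 8*c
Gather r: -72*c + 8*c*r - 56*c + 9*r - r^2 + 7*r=-128*c - r^2 + r*(8*c + 16)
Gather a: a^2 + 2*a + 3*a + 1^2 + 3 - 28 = a^2 + 5*a - 24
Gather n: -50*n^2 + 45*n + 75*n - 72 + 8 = -50*n^2 + 120*n - 64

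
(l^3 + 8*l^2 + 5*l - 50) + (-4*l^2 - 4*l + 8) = l^3 + 4*l^2 + l - 42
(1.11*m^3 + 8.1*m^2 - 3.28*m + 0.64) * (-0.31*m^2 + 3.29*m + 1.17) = -0.3441*m^5 + 1.1409*m^4 + 28.9645*m^3 - 1.5126*m^2 - 1.732*m + 0.7488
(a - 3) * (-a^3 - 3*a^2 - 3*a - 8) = -a^4 + 6*a^2 + a + 24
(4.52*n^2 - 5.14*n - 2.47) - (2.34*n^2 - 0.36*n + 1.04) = 2.18*n^2 - 4.78*n - 3.51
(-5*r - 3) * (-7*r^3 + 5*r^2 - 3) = 35*r^4 - 4*r^3 - 15*r^2 + 15*r + 9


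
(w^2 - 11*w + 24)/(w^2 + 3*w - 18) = (w - 8)/(w + 6)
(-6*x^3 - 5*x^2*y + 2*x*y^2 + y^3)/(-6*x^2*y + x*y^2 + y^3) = (x + y)/y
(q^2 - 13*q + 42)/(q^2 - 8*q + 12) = (q - 7)/(q - 2)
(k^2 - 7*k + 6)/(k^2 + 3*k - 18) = (k^2 - 7*k + 6)/(k^2 + 3*k - 18)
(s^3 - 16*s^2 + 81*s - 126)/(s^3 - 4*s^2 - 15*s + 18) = (s^2 - 10*s + 21)/(s^2 + 2*s - 3)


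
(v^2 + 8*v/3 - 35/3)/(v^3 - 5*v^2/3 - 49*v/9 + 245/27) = 9*(v + 5)/(9*v^2 + 6*v - 35)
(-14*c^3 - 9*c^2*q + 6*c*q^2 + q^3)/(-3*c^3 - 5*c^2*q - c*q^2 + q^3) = (-14*c^2 + 5*c*q + q^2)/(-3*c^2 - 2*c*q + q^2)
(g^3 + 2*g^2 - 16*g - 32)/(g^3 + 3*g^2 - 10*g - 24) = (g - 4)/(g - 3)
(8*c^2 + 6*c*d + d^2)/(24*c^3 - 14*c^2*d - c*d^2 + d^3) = (2*c + d)/(6*c^2 - 5*c*d + d^2)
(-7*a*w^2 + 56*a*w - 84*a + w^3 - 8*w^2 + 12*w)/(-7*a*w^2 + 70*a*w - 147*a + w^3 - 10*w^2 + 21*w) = (w^2 - 8*w + 12)/(w^2 - 10*w + 21)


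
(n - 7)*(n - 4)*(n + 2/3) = n^3 - 31*n^2/3 + 62*n/3 + 56/3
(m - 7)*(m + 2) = m^2 - 5*m - 14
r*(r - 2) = r^2 - 2*r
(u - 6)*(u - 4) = u^2 - 10*u + 24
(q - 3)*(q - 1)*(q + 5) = q^3 + q^2 - 17*q + 15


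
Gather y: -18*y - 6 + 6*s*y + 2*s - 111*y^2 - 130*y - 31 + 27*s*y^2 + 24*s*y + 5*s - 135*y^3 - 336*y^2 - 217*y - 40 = 7*s - 135*y^3 + y^2*(27*s - 447) + y*(30*s - 365) - 77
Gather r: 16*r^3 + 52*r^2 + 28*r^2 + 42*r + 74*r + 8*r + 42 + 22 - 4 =16*r^3 + 80*r^2 + 124*r + 60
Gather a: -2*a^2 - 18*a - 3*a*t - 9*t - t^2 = -2*a^2 + a*(-3*t - 18) - t^2 - 9*t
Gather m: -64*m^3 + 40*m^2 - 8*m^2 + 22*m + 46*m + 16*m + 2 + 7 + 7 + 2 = -64*m^3 + 32*m^2 + 84*m + 18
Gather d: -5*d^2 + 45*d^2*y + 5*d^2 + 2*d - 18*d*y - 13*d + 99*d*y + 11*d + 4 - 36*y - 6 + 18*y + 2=45*d^2*y + 81*d*y - 18*y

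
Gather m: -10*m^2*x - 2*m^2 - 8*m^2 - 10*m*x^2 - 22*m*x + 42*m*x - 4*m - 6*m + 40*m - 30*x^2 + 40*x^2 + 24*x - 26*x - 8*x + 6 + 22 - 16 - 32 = m^2*(-10*x - 10) + m*(-10*x^2 + 20*x + 30) + 10*x^2 - 10*x - 20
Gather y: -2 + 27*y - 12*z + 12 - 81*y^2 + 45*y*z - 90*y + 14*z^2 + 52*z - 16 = -81*y^2 + y*(45*z - 63) + 14*z^2 + 40*z - 6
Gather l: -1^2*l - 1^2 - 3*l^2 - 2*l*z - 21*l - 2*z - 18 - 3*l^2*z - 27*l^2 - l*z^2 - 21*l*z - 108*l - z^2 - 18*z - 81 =l^2*(-3*z - 30) + l*(-z^2 - 23*z - 130) - z^2 - 20*z - 100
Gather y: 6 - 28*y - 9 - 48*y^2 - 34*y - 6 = -48*y^2 - 62*y - 9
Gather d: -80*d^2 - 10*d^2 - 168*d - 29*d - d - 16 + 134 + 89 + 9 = -90*d^2 - 198*d + 216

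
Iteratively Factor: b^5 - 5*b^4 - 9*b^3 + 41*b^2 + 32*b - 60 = (b - 3)*(b^4 - 2*b^3 - 15*b^2 - 4*b + 20) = (b - 3)*(b - 1)*(b^3 - b^2 - 16*b - 20) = (b - 3)*(b - 1)*(b + 2)*(b^2 - 3*b - 10) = (b - 3)*(b - 1)*(b + 2)^2*(b - 5)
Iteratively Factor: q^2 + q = (q)*(q + 1)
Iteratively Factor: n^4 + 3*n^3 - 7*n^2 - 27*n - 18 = (n - 3)*(n^3 + 6*n^2 + 11*n + 6) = (n - 3)*(n + 2)*(n^2 + 4*n + 3) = (n - 3)*(n + 2)*(n + 3)*(n + 1)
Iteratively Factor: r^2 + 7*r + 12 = (r + 4)*(r + 3)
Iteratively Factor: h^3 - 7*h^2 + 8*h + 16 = (h - 4)*(h^2 - 3*h - 4) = (h - 4)^2*(h + 1)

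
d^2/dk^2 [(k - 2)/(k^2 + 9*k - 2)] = 2*((k - 2)*(2*k + 9)^2 - (3*k + 7)*(k^2 + 9*k - 2))/(k^2 + 9*k - 2)^3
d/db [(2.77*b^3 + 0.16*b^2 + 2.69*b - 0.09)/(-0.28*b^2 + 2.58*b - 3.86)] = (-0.7756*b^4 + 14.2932*b^3 - 30.9106*b^2 - 1.2856*b - 10.1512)/(0.0784*b^4 - 1.4448*b^3 + 8.818*b^2 - 19.9176*b + 14.8996)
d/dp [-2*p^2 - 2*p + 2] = -4*p - 2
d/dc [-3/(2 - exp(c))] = -3*exp(c)/(exp(c) - 2)^2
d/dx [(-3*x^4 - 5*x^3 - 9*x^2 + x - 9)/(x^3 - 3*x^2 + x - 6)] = 3*(-x^6 + 6*x^5 + 5*x^4 + 20*x^3 + 37*x^2 + 18*x + 1)/(x^6 - 6*x^5 + 11*x^4 - 18*x^3 + 37*x^2 - 12*x + 36)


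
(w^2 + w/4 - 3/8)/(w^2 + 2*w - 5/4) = (4*w + 3)/(2*(2*w + 5))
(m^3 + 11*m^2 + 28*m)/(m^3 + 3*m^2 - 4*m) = (m + 7)/(m - 1)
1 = 1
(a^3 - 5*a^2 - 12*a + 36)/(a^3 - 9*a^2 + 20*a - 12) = (a + 3)/(a - 1)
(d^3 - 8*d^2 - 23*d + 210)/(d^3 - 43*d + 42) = (d^2 - 2*d - 35)/(d^2 + 6*d - 7)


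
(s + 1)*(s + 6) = s^2 + 7*s + 6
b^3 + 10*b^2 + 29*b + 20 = (b + 1)*(b + 4)*(b + 5)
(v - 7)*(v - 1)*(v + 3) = v^3 - 5*v^2 - 17*v + 21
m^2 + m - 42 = (m - 6)*(m + 7)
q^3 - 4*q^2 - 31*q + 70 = (q - 7)*(q - 2)*(q + 5)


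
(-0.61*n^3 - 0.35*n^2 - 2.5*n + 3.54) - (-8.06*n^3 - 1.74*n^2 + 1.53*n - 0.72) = 7.45*n^3 + 1.39*n^2 - 4.03*n + 4.26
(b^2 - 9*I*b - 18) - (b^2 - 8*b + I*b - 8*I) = 8*b - 10*I*b - 18 + 8*I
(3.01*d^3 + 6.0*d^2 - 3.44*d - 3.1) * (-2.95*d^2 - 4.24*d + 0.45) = -8.8795*d^5 - 30.4624*d^4 - 13.9375*d^3 + 26.4306*d^2 + 11.596*d - 1.395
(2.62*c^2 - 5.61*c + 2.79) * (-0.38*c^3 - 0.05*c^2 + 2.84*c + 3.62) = -0.9956*c^5 + 2.0008*c^4 + 6.6611*c^3 - 6.5875*c^2 - 12.3846*c + 10.0998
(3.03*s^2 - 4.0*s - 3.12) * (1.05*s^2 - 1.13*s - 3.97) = 3.1815*s^4 - 7.6239*s^3 - 10.7851*s^2 + 19.4056*s + 12.3864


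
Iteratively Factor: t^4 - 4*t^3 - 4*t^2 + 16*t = (t + 2)*(t^3 - 6*t^2 + 8*t) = t*(t + 2)*(t^2 - 6*t + 8) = t*(t - 2)*(t + 2)*(t - 4)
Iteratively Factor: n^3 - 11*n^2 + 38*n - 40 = (n - 2)*(n^2 - 9*n + 20) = (n - 5)*(n - 2)*(n - 4)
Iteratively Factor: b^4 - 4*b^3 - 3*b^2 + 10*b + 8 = (b - 2)*(b^3 - 2*b^2 - 7*b - 4) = (b - 4)*(b - 2)*(b^2 + 2*b + 1) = (b - 4)*(b - 2)*(b + 1)*(b + 1)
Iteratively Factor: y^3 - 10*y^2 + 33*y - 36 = (y - 3)*(y^2 - 7*y + 12) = (y - 3)^2*(y - 4)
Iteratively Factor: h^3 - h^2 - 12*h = (h + 3)*(h^2 - 4*h) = (h - 4)*(h + 3)*(h)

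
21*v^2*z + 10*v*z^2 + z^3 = z*(3*v + z)*(7*v + z)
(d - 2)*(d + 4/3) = d^2 - 2*d/3 - 8/3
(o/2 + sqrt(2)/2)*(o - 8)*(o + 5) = o^3/2 - 3*o^2/2 + sqrt(2)*o^2/2 - 20*o - 3*sqrt(2)*o/2 - 20*sqrt(2)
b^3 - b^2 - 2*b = b*(b - 2)*(b + 1)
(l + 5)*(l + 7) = l^2 + 12*l + 35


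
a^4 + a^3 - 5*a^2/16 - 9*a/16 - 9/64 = (a - 3/4)*(a + 1/2)^2*(a + 3/4)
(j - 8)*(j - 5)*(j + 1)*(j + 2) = j^4 - 10*j^3 + 3*j^2 + 94*j + 80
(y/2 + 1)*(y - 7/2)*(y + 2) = y^3/2 + y^2/4 - 5*y - 7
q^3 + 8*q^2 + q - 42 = (q - 2)*(q + 3)*(q + 7)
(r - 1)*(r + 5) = r^2 + 4*r - 5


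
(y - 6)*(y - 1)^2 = y^3 - 8*y^2 + 13*y - 6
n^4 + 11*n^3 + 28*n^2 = n^2*(n + 4)*(n + 7)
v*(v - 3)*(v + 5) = v^3 + 2*v^2 - 15*v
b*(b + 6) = b^2 + 6*b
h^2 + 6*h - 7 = (h - 1)*(h + 7)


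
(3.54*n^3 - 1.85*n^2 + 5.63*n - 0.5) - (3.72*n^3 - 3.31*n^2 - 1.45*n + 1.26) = -0.18*n^3 + 1.46*n^2 + 7.08*n - 1.76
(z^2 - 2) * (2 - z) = -z^3 + 2*z^2 + 2*z - 4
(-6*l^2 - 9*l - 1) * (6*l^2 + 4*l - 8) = -36*l^4 - 78*l^3 + 6*l^2 + 68*l + 8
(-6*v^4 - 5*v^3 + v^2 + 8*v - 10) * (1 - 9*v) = 54*v^5 + 39*v^4 - 14*v^3 - 71*v^2 + 98*v - 10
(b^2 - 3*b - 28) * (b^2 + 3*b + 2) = b^4 - 35*b^2 - 90*b - 56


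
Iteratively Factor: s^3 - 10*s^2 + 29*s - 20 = (s - 1)*(s^2 - 9*s + 20) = (s - 4)*(s - 1)*(s - 5)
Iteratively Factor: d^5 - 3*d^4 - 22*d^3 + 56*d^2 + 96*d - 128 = (d - 4)*(d^4 + d^3 - 18*d^2 - 16*d + 32) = (d - 4)*(d + 2)*(d^3 - d^2 - 16*d + 16) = (d - 4)^2*(d + 2)*(d^2 + 3*d - 4) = (d - 4)^2*(d + 2)*(d + 4)*(d - 1)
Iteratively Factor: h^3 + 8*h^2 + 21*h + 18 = (h + 2)*(h^2 + 6*h + 9) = (h + 2)*(h + 3)*(h + 3)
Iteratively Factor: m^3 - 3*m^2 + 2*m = (m - 2)*(m^2 - m) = (m - 2)*(m - 1)*(m)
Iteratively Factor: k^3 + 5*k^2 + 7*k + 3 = (k + 1)*(k^2 + 4*k + 3) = (k + 1)*(k + 3)*(k + 1)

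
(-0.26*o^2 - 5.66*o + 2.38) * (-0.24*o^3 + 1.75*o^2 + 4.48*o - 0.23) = 0.0624*o^5 + 0.9034*o^4 - 11.641*o^3 - 21.132*o^2 + 11.9642*o - 0.5474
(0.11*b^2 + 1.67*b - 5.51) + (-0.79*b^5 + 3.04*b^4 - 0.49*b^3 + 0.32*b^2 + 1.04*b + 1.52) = -0.79*b^5 + 3.04*b^4 - 0.49*b^3 + 0.43*b^2 + 2.71*b - 3.99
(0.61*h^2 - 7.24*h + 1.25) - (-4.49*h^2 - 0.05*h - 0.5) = 5.1*h^2 - 7.19*h + 1.75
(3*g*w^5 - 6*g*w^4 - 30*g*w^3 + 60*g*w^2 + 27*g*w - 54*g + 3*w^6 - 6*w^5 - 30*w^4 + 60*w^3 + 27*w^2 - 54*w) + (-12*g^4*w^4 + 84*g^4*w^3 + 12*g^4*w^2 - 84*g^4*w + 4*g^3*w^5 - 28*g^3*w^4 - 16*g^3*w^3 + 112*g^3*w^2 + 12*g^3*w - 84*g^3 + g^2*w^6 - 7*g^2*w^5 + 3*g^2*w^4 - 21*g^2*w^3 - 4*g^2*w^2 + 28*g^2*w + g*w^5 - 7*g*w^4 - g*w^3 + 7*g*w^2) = -12*g^4*w^4 + 84*g^4*w^3 + 12*g^4*w^2 - 84*g^4*w + 4*g^3*w^5 - 28*g^3*w^4 - 16*g^3*w^3 + 112*g^3*w^2 + 12*g^3*w - 84*g^3 + g^2*w^6 - 7*g^2*w^5 + 3*g^2*w^4 - 21*g^2*w^3 - 4*g^2*w^2 + 28*g^2*w + 4*g*w^5 - 13*g*w^4 - 31*g*w^3 + 67*g*w^2 + 27*g*w - 54*g + 3*w^6 - 6*w^5 - 30*w^4 + 60*w^3 + 27*w^2 - 54*w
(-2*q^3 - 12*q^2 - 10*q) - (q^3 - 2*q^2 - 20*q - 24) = -3*q^3 - 10*q^2 + 10*q + 24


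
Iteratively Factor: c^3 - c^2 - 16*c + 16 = (c - 1)*(c^2 - 16) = (c - 1)*(c + 4)*(c - 4)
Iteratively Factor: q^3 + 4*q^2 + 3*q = (q + 3)*(q^2 + q) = q*(q + 3)*(q + 1)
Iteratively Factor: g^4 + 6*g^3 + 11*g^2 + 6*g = (g + 1)*(g^3 + 5*g^2 + 6*g) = g*(g + 1)*(g^2 + 5*g + 6) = g*(g + 1)*(g + 3)*(g + 2)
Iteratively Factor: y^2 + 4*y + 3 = (y + 1)*(y + 3)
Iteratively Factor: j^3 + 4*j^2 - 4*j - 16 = (j + 2)*(j^2 + 2*j - 8) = (j - 2)*(j + 2)*(j + 4)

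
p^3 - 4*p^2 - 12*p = p*(p - 6)*(p + 2)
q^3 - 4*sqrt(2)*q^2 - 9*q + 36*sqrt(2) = (q - 3)*(q + 3)*(q - 4*sqrt(2))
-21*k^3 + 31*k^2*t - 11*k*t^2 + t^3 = (-7*k + t)*(-3*k + t)*(-k + t)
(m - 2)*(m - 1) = m^2 - 3*m + 2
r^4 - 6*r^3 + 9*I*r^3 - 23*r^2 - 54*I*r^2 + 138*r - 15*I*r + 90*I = (r - 6)*(r + I)*(r + 3*I)*(r + 5*I)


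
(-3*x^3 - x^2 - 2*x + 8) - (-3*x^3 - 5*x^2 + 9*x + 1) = 4*x^2 - 11*x + 7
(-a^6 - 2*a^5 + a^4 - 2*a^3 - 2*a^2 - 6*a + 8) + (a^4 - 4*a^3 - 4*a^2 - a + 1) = -a^6 - 2*a^5 + 2*a^4 - 6*a^3 - 6*a^2 - 7*a + 9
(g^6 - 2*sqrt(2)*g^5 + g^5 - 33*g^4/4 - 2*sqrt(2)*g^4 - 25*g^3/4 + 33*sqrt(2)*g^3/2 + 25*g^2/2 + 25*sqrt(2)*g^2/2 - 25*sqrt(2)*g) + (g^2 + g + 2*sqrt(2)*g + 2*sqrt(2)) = g^6 - 2*sqrt(2)*g^5 + g^5 - 33*g^4/4 - 2*sqrt(2)*g^4 - 25*g^3/4 + 33*sqrt(2)*g^3/2 + 27*g^2/2 + 25*sqrt(2)*g^2/2 - 23*sqrt(2)*g + g + 2*sqrt(2)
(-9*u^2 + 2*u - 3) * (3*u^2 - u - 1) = -27*u^4 + 15*u^3 - 2*u^2 + u + 3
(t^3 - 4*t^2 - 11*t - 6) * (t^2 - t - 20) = t^5 - 5*t^4 - 27*t^3 + 85*t^2 + 226*t + 120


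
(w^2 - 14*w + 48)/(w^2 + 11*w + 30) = (w^2 - 14*w + 48)/(w^2 + 11*w + 30)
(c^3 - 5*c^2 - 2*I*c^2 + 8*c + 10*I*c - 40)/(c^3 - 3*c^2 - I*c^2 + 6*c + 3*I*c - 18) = (c^2 - c*(5 + 4*I) + 20*I)/(c^2 - 3*c*(1 + I) + 9*I)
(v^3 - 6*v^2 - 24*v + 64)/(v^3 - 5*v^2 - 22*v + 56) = (v - 8)/(v - 7)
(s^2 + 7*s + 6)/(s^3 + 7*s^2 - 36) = (s + 1)/(s^2 + s - 6)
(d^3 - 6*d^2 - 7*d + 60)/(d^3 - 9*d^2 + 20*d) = (d + 3)/d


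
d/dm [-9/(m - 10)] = 9/(m - 10)^2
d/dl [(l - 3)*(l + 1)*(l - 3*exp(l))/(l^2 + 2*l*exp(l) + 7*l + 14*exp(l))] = (-(l - 3)*(l + 1)*(l - 3*exp(l))*(2*l*exp(l) + 2*l + 16*exp(l) + 7) + (-(l - 3)*(l + 1)*(3*exp(l) - 1) + (l - 3)*(l - 3*exp(l)) + (l + 1)*(l - 3*exp(l)))*(l^2 + 2*l*exp(l) + 7*l + 14*exp(l)))/(l^2 + 2*l*exp(l) + 7*l + 14*exp(l))^2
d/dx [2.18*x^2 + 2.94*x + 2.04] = 4.36*x + 2.94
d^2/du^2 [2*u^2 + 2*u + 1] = 4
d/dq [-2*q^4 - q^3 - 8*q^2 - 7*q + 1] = -8*q^3 - 3*q^2 - 16*q - 7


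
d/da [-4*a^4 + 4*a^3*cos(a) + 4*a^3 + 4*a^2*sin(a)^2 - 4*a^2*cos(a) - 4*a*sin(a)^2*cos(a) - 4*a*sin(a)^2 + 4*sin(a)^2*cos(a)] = -4*a^3*sin(a) - 16*a^3 + 4*a^2*sin(a) + 4*a^2*sin(2*a) + 12*a^2*cos(a) + 12*a^2 + a*sin(a) - 3*a*sin(3*a) - 4*sqrt(2)*a*sin(2*a + pi/4) - 8*a*cos(a) + 4*a + 3*sin(3*a) - sqrt(2)*sin(a + pi/4) + 2*cos(2*a) + cos(3*a) - 2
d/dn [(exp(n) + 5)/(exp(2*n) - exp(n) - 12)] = (-(exp(n) + 5)*(2*exp(n) - 1) + exp(2*n) - exp(n) - 12)*exp(n)/(-exp(2*n) + exp(n) + 12)^2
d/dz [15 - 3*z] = -3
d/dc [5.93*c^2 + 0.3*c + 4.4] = 11.86*c + 0.3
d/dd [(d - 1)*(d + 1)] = 2*d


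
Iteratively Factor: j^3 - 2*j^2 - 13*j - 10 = (j + 2)*(j^2 - 4*j - 5) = (j - 5)*(j + 2)*(j + 1)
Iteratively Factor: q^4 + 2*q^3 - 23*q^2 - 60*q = (q - 5)*(q^3 + 7*q^2 + 12*q) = (q - 5)*(q + 3)*(q^2 + 4*q) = q*(q - 5)*(q + 3)*(q + 4)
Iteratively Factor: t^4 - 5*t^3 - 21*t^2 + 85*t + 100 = (t + 4)*(t^3 - 9*t^2 + 15*t + 25) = (t + 1)*(t + 4)*(t^2 - 10*t + 25) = (t - 5)*(t + 1)*(t + 4)*(t - 5)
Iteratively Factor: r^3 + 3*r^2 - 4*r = (r + 4)*(r^2 - r) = r*(r + 4)*(r - 1)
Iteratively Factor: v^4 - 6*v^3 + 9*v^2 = (v - 3)*(v^3 - 3*v^2) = v*(v - 3)*(v^2 - 3*v) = v^2*(v - 3)*(v - 3)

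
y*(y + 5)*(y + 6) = y^3 + 11*y^2 + 30*y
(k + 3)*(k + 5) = k^2 + 8*k + 15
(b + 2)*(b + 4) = b^2 + 6*b + 8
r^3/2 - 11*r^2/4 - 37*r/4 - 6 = (r/2 + 1/2)*(r - 8)*(r + 3/2)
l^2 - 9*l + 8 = (l - 8)*(l - 1)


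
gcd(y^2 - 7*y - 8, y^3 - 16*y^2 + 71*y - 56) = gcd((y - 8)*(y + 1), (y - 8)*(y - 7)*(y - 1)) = y - 8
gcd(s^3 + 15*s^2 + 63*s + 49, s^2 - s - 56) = s + 7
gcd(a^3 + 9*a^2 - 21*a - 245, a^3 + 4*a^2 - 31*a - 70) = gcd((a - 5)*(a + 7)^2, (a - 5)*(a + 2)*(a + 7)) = a^2 + 2*a - 35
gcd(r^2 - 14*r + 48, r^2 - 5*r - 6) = r - 6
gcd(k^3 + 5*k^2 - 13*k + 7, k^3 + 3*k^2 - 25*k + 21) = k^2 + 6*k - 7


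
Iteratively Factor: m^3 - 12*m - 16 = (m + 2)*(m^2 - 2*m - 8) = (m - 4)*(m + 2)*(m + 2)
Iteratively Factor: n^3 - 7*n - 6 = (n + 2)*(n^2 - 2*n - 3) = (n - 3)*(n + 2)*(n + 1)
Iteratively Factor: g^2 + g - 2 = (g + 2)*(g - 1)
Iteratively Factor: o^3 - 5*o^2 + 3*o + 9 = (o - 3)*(o^2 - 2*o - 3) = (o - 3)*(o + 1)*(o - 3)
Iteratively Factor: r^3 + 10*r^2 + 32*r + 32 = (r + 4)*(r^2 + 6*r + 8) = (r + 4)^2*(r + 2)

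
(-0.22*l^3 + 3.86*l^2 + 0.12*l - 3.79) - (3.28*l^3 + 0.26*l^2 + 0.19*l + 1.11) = -3.5*l^3 + 3.6*l^2 - 0.07*l - 4.9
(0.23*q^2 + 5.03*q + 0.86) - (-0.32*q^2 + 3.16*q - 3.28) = 0.55*q^2 + 1.87*q + 4.14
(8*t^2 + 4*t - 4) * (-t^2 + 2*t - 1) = -8*t^4 + 12*t^3 + 4*t^2 - 12*t + 4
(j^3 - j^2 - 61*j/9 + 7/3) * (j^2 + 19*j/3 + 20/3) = j^5 + 16*j^4/3 - 58*j^3/9 - 1276*j^2/27 - 821*j/27 + 140/9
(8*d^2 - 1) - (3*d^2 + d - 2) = 5*d^2 - d + 1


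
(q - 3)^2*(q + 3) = q^3 - 3*q^2 - 9*q + 27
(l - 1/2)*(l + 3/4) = l^2 + l/4 - 3/8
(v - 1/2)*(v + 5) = v^2 + 9*v/2 - 5/2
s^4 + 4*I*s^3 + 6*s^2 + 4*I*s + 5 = (s - I)^2*(s + I)*(s + 5*I)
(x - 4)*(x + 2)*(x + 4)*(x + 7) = x^4 + 9*x^3 - 2*x^2 - 144*x - 224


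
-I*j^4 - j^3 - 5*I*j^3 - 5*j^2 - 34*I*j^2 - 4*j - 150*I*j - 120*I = (j + 4)*(j - 6*I)*(j + 5*I)*(-I*j - I)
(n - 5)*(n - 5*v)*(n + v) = n^3 - 4*n^2*v - 5*n^2 - 5*n*v^2 + 20*n*v + 25*v^2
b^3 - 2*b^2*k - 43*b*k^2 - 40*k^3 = (b - 8*k)*(b + k)*(b + 5*k)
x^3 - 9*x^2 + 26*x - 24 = (x - 4)*(x - 3)*(x - 2)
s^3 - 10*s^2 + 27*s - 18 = (s - 6)*(s - 3)*(s - 1)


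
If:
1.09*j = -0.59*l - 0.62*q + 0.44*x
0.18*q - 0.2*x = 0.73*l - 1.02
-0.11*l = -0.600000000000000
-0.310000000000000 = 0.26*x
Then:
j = -12.04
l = 5.45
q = 15.13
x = -1.19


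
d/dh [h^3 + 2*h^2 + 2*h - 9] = 3*h^2 + 4*h + 2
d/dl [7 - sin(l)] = -cos(l)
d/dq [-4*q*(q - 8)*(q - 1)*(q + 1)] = -16*q^3 + 96*q^2 + 8*q - 32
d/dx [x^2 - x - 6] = 2*x - 1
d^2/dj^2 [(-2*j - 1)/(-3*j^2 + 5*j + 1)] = 2*((7 - 18*j)*(-3*j^2 + 5*j + 1) - (2*j + 1)*(6*j - 5)^2)/(-3*j^2 + 5*j + 1)^3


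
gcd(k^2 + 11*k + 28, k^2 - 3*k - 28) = k + 4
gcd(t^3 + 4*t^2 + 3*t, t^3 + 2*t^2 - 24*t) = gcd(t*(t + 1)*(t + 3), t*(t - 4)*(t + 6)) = t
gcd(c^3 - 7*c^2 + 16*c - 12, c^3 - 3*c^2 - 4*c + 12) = c^2 - 5*c + 6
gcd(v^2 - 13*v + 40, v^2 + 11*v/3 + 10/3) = 1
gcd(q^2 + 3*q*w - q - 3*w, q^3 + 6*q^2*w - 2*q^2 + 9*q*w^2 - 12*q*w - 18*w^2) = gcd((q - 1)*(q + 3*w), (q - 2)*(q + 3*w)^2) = q + 3*w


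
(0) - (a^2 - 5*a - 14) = -a^2 + 5*a + 14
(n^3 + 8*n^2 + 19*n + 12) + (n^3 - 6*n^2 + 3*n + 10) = 2*n^3 + 2*n^2 + 22*n + 22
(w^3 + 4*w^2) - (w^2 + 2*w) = w^3 + 3*w^2 - 2*w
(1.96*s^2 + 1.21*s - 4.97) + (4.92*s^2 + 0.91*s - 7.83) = 6.88*s^2 + 2.12*s - 12.8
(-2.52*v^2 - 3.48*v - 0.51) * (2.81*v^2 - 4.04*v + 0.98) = -7.0812*v^4 + 0.401999999999999*v^3 + 10.1565*v^2 - 1.35*v - 0.4998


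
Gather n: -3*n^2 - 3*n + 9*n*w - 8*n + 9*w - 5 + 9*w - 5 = -3*n^2 + n*(9*w - 11) + 18*w - 10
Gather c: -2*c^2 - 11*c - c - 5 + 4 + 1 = -2*c^2 - 12*c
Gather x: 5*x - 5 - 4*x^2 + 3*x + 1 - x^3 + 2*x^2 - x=-x^3 - 2*x^2 + 7*x - 4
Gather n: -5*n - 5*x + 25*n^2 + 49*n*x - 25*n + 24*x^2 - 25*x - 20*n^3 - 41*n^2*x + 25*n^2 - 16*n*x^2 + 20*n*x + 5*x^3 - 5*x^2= -20*n^3 + n^2*(50 - 41*x) + n*(-16*x^2 + 69*x - 30) + 5*x^3 + 19*x^2 - 30*x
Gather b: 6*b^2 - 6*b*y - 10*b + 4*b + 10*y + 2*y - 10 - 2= 6*b^2 + b*(-6*y - 6) + 12*y - 12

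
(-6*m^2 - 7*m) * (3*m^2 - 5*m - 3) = -18*m^4 + 9*m^3 + 53*m^2 + 21*m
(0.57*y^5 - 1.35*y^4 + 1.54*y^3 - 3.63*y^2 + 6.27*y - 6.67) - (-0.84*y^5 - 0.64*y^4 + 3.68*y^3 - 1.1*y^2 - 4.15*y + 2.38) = 1.41*y^5 - 0.71*y^4 - 2.14*y^3 - 2.53*y^2 + 10.42*y - 9.05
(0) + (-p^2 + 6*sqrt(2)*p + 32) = -p^2 + 6*sqrt(2)*p + 32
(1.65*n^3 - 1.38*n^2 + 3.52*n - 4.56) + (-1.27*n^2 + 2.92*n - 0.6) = 1.65*n^3 - 2.65*n^2 + 6.44*n - 5.16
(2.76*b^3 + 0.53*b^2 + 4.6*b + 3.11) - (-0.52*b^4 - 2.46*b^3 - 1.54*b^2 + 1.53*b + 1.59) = 0.52*b^4 + 5.22*b^3 + 2.07*b^2 + 3.07*b + 1.52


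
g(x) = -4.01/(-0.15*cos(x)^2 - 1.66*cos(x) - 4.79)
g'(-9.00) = -0.20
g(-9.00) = 1.18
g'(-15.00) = -0.29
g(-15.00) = 1.11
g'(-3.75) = 0.26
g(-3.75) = 1.14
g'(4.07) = -0.32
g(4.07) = 1.04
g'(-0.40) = -0.07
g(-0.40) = 0.62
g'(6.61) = 0.06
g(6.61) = 0.62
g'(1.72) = 0.31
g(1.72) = 0.88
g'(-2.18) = -0.32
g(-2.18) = 1.03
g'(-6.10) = 0.03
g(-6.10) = 0.61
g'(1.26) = 0.24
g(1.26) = 0.75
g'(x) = -4.01*(-0.3*sin(x)*cos(x) - 1.66*sin(x))/(-0.15*cos(x)^2 - 1.66*cos(x) - 4.79)^2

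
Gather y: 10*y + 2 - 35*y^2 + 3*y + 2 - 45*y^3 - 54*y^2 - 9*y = -45*y^3 - 89*y^2 + 4*y + 4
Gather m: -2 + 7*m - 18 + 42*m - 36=49*m - 56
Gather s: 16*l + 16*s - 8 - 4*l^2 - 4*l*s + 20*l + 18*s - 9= -4*l^2 + 36*l + s*(34 - 4*l) - 17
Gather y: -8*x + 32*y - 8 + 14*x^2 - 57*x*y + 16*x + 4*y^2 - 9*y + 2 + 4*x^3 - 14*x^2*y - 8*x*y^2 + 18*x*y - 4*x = 4*x^3 + 14*x^2 + 4*x + y^2*(4 - 8*x) + y*(-14*x^2 - 39*x + 23) - 6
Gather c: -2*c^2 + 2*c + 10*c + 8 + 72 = -2*c^2 + 12*c + 80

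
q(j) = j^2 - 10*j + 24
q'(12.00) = 14.00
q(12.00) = 48.00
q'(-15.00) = -40.00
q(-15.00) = 399.00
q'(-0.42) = -10.84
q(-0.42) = 28.38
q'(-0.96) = -11.92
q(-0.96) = 34.52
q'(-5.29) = -20.58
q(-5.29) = 104.88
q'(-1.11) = -12.22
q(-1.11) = 36.33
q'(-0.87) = -11.74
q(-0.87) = 33.46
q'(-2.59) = -15.18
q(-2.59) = 56.61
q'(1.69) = -6.62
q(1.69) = 9.96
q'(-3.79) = -17.58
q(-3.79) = 76.26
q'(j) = 2*j - 10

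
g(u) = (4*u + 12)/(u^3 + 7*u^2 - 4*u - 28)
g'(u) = (4*u + 12)*(-3*u^2 - 14*u + 4)/(u^3 + 7*u^2 - 4*u - 28)^2 + 4/(u^3 + 7*u^2 - 4*u - 28)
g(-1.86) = -1.64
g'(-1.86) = 10.18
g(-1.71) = -0.91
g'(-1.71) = 2.35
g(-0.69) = -0.42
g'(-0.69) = 0.05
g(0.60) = -0.52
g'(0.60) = -0.25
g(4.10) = 0.20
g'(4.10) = -0.12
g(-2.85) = 0.04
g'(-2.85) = 0.27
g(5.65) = 0.10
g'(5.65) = -0.04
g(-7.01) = 35.53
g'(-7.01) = 3555.56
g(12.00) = 0.02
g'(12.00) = 0.00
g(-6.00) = -0.38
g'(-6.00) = 0.36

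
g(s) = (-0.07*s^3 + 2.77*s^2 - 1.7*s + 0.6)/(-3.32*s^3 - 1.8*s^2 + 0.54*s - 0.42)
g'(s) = (-0.21*s^2 + 5.54*s - 1.7)/(-3.32*s^3 - 1.8*s^2 + 0.54*s - 0.42) + (9.96*s^2 + 3.6*s - 0.54)*(-0.07*s^3 + 2.77*s^2 - 1.7*s + 0.6)/(-3.32*s^3 - 1.8*s^2 + 0.54*s - 0.42)^2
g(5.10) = -0.11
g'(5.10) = 0.02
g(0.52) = -0.42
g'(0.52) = 0.51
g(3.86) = -0.14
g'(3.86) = 0.03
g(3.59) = -0.15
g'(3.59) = 0.04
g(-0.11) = -1.65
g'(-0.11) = 1.94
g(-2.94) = 0.47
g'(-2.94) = 0.23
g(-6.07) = 0.19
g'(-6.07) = 0.03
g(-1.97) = 0.90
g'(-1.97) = 0.86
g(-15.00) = 0.08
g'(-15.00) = 0.00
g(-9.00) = 0.13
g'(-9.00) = 0.01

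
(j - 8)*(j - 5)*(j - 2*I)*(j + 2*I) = j^4 - 13*j^3 + 44*j^2 - 52*j + 160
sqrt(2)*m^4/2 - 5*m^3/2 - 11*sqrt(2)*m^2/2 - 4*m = m*(m - 4*sqrt(2))*(m + sqrt(2))*(sqrt(2)*m/2 + 1/2)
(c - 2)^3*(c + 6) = c^4 - 24*c^2 + 64*c - 48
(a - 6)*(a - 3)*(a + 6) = a^3 - 3*a^2 - 36*a + 108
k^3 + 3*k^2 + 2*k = k*(k + 1)*(k + 2)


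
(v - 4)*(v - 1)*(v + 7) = v^3 + 2*v^2 - 31*v + 28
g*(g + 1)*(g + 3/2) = g^3 + 5*g^2/2 + 3*g/2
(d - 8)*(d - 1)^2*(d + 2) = d^4 - 8*d^3 - 3*d^2 + 26*d - 16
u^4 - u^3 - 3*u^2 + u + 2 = (u - 2)*(u - 1)*(u + 1)^2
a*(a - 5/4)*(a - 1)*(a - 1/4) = a^4 - 5*a^3/2 + 29*a^2/16 - 5*a/16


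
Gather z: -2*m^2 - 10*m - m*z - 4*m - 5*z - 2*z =-2*m^2 - 14*m + z*(-m - 7)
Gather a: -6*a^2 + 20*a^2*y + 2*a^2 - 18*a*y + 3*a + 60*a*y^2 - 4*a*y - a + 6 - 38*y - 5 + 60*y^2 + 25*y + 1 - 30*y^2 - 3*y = a^2*(20*y - 4) + a*(60*y^2 - 22*y + 2) + 30*y^2 - 16*y + 2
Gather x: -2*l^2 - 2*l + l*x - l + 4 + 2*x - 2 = -2*l^2 - 3*l + x*(l + 2) + 2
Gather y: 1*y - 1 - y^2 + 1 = -y^2 + y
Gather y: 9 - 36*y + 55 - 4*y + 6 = 70 - 40*y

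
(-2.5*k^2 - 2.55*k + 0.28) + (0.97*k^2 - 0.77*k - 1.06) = -1.53*k^2 - 3.32*k - 0.78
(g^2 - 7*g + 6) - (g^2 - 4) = 10 - 7*g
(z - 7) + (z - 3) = 2*z - 10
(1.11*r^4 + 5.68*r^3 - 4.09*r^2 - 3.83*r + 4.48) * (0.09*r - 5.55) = 0.0999*r^5 - 5.6493*r^4 - 31.8921*r^3 + 22.3548*r^2 + 21.6597*r - 24.864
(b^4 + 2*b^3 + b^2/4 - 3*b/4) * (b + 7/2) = b^5 + 11*b^4/2 + 29*b^3/4 + b^2/8 - 21*b/8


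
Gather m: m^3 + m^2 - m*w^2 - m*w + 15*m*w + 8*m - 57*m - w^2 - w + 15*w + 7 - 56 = m^3 + m^2 + m*(-w^2 + 14*w - 49) - w^2 + 14*w - 49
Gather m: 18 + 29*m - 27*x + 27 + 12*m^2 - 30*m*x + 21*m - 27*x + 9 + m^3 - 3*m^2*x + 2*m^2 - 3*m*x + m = m^3 + m^2*(14 - 3*x) + m*(51 - 33*x) - 54*x + 54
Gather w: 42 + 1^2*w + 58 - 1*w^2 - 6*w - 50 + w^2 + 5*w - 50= 0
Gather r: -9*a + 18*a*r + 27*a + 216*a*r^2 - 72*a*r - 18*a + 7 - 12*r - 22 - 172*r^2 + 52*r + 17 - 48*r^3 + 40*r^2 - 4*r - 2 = -48*r^3 + r^2*(216*a - 132) + r*(36 - 54*a)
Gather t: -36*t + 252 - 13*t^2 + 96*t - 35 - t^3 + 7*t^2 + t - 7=-t^3 - 6*t^2 + 61*t + 210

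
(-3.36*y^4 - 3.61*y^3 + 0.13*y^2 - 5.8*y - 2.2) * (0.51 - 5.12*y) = 17.2032*y^5 + 16.7696*y^4 - 2.5067*y^3 + 29.7623*y^2 + 8.306*y - 1.122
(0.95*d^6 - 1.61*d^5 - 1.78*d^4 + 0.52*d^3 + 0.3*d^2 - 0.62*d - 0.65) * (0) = 0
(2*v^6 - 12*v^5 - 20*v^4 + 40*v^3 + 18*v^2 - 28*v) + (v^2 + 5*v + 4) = 2*v^6 - 12*v^5 - 20*v^4 + 40*v^3 + 19*v^2 - 23*v + 4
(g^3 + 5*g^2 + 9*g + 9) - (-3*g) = g^3 + 5*g^2 + 12*g + 9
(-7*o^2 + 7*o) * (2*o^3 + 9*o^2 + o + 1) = -14*o^5 - 49*o^4 + 56*o^3 + 7*o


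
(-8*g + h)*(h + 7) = -8*g*h - 56*g + h^2 + 7*h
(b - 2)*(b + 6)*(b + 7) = b^3 + 11*b^2 + 16*b - 84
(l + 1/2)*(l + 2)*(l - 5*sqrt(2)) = l^3 - 5*sqrt(2)*l^2 + 5*l^2/2 - 25*sqrt(2)*l/2 + l - 5*sqrt(2)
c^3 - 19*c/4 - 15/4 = (c - 5/2)*(c + 1)*(c + 3/2)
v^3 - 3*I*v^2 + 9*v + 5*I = (v - 5*I)*(v + I)^2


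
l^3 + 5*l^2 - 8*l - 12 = (l - 2)*(l + 1)*(l + 6)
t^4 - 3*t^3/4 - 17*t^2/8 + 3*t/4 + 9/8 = (t - 3/2)*(t - 1)*(t + 3/4)*(t + 1)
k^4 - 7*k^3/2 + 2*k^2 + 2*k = k*(k - 2)^2*(k + 1/2)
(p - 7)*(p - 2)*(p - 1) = p^3 - 10*p^2 + 23*p - 14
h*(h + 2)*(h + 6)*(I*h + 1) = I*h^4 + h^3 + 8*I*h^3 + 8*h^2 + 12*I*h^2 + 12*h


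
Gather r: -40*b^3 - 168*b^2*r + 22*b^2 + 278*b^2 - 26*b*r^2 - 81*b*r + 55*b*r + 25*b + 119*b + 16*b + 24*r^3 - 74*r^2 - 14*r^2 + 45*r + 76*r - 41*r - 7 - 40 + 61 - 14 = -40*b^3 + 300*b^2 + 160*b + 24*r^3 + r^2*(-26*b - 88) + r*(-168*b^2 - 26*b + 80)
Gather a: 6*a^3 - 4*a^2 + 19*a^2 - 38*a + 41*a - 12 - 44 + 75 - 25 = 6*a^3 + 15*a^2 + 3*a - 6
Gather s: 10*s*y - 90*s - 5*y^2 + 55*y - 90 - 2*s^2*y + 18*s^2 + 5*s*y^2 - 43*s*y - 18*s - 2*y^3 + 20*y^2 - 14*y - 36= s^2*(18 - 2*y) + s*(5*y^2 - 33*y - 108) - 2*y^3 + 15*y^2 + 41*y - 126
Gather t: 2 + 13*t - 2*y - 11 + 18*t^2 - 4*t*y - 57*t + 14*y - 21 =18*t^2 + t*(-4*y - 44) + 12*y - 30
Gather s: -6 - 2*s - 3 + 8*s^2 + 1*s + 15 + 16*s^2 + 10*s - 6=24*s^2 + 9*s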